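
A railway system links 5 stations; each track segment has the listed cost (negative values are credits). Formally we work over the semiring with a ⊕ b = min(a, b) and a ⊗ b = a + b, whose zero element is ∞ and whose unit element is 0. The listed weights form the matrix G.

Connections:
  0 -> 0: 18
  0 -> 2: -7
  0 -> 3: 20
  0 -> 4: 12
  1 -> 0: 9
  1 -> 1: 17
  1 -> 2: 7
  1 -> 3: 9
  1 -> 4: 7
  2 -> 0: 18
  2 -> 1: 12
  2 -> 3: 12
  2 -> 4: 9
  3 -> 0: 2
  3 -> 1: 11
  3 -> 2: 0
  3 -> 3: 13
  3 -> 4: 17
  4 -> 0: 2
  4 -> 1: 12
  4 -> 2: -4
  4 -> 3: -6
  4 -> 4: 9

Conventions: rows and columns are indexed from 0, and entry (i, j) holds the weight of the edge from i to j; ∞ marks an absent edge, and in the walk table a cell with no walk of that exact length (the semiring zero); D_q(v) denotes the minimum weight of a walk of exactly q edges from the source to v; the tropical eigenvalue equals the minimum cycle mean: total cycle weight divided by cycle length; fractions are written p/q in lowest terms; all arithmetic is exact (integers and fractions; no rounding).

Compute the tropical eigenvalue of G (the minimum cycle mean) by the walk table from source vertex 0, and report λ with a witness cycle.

q=0: [0, ∞, ∞, ∞, ∞]
q=1: [18, ∞, -7, 20, 12]
q=2: [11, 5, 8, 5, 2]
q=3: [4, 14, -2, -4, 11]
q=4: [-2, 7, -4, 5, 7]
q=5: [7, 8, -9, 1, 5]
Optimal cycle mean attained by: cycle 0->2->4->3->0, total (-7) + 9 + (-6) + 2, length 4.
Answer: λ = -1/2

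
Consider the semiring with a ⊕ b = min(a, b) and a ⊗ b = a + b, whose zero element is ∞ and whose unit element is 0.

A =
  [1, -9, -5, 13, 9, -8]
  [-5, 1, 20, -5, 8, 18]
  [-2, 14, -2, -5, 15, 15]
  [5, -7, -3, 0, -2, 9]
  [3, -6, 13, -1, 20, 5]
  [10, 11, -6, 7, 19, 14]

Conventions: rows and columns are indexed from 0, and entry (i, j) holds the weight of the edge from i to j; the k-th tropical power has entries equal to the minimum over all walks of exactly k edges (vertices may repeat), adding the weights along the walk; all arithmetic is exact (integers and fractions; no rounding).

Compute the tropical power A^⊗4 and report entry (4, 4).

A^⊗2:
  [-14, -8, -14, -14, -1, -7]
  [-4, -14, -10, -5, -7, -13]
  [-4, -12, -8, -7, -7, -10]
  [-12, -8, -5, -12, -2, -3]
  [-11, -8, -4, -11, -3, -5]
  [-8, 0, -8, -11, 5, 2]
A^⊗3:
  [-16, -23, -19, -19, -16, -22]
  [-19, -13, -19, -19, -7, -12]
  [-17, -14, -16, -17, -9, -12]
  [-13, -21, -17, -13, -14, -20]
  [-13, -20, -16, -13, -13, -19]
  [-10, -18, -14, -13, -13, -16]
A^⊗4:
  [-28, -26, -28, -28, -21, -24]
  [-21, -28, -24, -24, -21, -27]
  [-19, -26, -22, -21, -19, -25]
  [-26, -22, -26, -26, -15, -21]
  [-25, -22, -25, -25, -15, -21]
  [-23, -20, -22, -23, -15, -18]
Key observation: the optimum is the walk 4->3->1->3->4, with weight (-1) + (-7) + (-5) + (-2) = -15.
Optimal value attained by: walk 4->3->1->3->4.
Answer: (A^⊗4)[4][4] = -15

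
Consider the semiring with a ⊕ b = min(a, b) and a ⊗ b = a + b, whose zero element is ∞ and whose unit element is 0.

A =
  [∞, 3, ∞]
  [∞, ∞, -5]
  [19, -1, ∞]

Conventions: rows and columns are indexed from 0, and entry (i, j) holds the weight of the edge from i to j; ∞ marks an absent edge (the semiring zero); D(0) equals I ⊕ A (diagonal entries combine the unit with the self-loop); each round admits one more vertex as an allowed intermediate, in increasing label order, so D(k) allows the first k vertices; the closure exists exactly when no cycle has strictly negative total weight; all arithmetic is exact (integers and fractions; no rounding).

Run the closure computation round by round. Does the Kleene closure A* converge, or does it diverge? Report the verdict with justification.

D(0):
  [0, 3, ∞]
  [∞, 0, -5]
  [19, -1, 0]
D(1):
  [0, 3, ∞]
  [∞, 0, -5]
  [19, -1, 0]
Detection: at round 2, diagonal entry (2, 2) turns strictly negative.
Key observation: the cycle 2->1->2 has total weight (-1) + (-5), which is strictly negative.
Answer: DIVERGES — negative cycle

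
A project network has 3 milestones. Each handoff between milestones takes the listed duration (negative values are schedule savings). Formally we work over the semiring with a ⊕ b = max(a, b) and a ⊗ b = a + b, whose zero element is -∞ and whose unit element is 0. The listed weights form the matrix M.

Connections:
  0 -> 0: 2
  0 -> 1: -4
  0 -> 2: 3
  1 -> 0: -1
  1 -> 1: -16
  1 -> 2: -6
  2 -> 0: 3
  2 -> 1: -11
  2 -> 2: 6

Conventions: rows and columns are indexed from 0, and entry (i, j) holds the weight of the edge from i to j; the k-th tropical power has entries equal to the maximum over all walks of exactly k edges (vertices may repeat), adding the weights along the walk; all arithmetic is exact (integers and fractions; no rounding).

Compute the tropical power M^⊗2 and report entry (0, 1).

M^⊗2:
  [6, -2, 9]
  [1, -5, 2]
  [9, -1, 12]
Key observation: the optimum is the walk 0->0->1, with weight 2 + (-4) = -2.
Optimal value attained by: walk 0->0->1.
Answer: (M^⊗2)[0][1] = -2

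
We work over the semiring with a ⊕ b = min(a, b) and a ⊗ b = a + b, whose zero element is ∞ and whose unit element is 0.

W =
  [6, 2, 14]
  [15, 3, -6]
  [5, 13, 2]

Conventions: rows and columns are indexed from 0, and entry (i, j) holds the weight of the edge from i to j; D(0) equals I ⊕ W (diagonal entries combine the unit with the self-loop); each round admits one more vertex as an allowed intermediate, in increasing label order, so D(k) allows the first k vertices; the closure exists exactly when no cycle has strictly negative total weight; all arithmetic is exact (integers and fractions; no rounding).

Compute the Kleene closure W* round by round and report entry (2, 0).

D(0):
  [0, 2, 14]
  [15, 0, -6]
  [5, 13, 0]
D(1):
  [0, 2, 14]
  [15, 0, -6]
  [5, 7, 0]
D(2):
  [0, 2, -4]
  [15, 0, -6]
  [5, 7, 0]
D(3):
  [0, 2, -4]
  [-1, 0, -6]
  [5, 7, 0]
Answer: W*[2][0] = 5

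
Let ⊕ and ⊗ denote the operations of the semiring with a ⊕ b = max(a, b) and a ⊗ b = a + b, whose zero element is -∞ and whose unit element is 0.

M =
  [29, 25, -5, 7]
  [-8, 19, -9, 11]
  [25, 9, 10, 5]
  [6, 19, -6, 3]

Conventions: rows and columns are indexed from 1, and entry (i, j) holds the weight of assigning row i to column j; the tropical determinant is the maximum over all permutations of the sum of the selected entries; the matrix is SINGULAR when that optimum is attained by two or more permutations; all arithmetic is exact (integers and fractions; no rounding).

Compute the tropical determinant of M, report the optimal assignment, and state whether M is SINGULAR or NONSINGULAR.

σ = (1, 2, 3, 4): 29 + 19 + 10 + 3 = 61
σ = (1, 2, 4, 3): 29 + 19 + 5 + (-6) = 47
σ = (1, 3, 2, 4): 29 + (-9) + 9 + 3 = 32
σ = (1, 3, 4, 2): 29 + (-9) + 5 + 19 = 44
σ = (1, 4, 2, 3): 29 + 11 + 9 + (-6) = 43
σ = (1, 4, 3, 2): 29 + 11 + 10 + 19 = 69
σ = (2, 1, 3, 4): 25 + (-8) + 10 + 3 = 30
σ = (2, 1, 4, 3): 25 + (-8) + 5 + (-6) = 16
σ = (2, 3, 1, 4): 25 + (-9) + 25 + 3 = 44
σ = (2, 3, 4, 1): 25 + (-9) + 5 + 6 = 27
σ = (2, 4, 1, 3): 25 + 11 + 25 + (-6) = 55
σ = (2, 4, 3, 1): 25 + 11 + 10 + 6 = 52
σ = (3, 1, 2, 4): (-5) + (-8) + 9 + 3 = -1
σ = (3, 1, 4, 2): (-5) + (-8) + 5 + 19 = 11
σ = (3, 2, 1, 4): (-5) + 19 + 25 + 3 = 42
σ = (3, 2, 4, 1): (-5) + 19 + 5 + 6 = 25
σ = (3, 4, 1, 2): (-5) + 11 + 25 + 19 = 50
σ = (3, 4, 2, 1): (-5) + 11 + 9 + 6 = 21
σ = (4, 1, 2, 3): 7 + (-8) + 9 + (-6) = 2
σ = (4, 1, 3, 2): 7 + (-8) + 10 + 19 = 28
σ = (4, 2, 1, 3): 7 + 19 + 25 + (-6) = 45
σ = (4, 2, 3, 1): 7 + 19 + 10 + 6 = 42
σ = (4, 3, 1, 2): 7 + (-9) + 25 + 19 = 42
σ = (4, 3, 2, 1): 7 + (-9) + 9 + 6 = 13
Optimal value attained by: σ = (1, 4, 3, 2).
Answer: det⊕(M) = 69; verdict: NONSINGULAR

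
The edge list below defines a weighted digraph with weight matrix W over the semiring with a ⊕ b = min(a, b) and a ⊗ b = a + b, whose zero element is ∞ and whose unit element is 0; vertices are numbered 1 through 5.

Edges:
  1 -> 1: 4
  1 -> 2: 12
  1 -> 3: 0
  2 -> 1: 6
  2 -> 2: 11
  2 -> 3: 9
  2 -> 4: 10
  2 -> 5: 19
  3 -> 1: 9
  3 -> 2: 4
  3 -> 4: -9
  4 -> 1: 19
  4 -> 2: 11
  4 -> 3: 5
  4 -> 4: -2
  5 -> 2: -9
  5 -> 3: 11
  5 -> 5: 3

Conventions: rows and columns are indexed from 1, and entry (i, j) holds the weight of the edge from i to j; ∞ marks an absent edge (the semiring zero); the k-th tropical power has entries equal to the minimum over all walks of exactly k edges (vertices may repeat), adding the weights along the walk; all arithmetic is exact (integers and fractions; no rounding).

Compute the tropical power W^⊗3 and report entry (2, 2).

W^⊗2:
  [8, 4, 4, -9, 31]
  [10, 10, 6, 0, 22]
  [10, 2, -4, -11, 23]
  [14, 9, 3, -4, 30]
  [-3, -6, 0, 1, 6]
W^⊗3:
  [10, 2, -4, -11, 23]
  [14, 10, 5, -3, 25]
  [5, 0, -6, -13, 21]
  [12, 7, 1, -6, 28]
  [0, -3, -3, -9, 9]
Key observation: the optimum is the walk 2->1->3->2, with weight 6 + 0 + 4 = 10.
Optimal value attained by: walk 2->1->3->2.
Answer: (W^⊗3)[2][2] = 10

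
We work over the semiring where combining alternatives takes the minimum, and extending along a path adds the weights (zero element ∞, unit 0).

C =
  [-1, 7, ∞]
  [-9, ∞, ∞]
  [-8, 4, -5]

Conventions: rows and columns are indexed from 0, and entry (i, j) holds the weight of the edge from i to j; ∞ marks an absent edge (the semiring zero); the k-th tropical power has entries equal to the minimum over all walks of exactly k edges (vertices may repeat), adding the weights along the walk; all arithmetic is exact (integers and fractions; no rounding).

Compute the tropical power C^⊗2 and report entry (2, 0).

C^⊗2:
  [-2, 6, ∞]
  [-10, -2, ∞]
  [-13, -1, -10]
Key observation: the optimum is the walk 2->2->0, with weight (-5) + (-8) = -13.
Optimal value attained by: walk 2->2->0.
Answer: (C^⊗2)[2][0] = -13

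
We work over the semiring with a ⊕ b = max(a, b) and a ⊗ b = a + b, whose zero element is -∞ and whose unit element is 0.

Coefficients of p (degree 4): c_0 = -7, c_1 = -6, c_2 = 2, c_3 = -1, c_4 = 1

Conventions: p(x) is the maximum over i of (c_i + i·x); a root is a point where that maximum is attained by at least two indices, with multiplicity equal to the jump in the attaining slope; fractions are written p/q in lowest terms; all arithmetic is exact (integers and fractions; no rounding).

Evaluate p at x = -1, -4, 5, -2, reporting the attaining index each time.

p(-1) = max(-7+0·(-1)=-7, -6+1·(-1)=-7, 2+2·(-1)=0, -1+3·(-1)=-4, 1+4·(-1)=-3) = 0 (attained by i=2)
p(-4) = max(-7+0·(-4)=-7, -6+1·(-4)=-10, 2+2·(-4)=-6, -1+3·(-4)=-13, 1+4·(-4)=-15) = -6 (attained by i=2)
p(5) = max(-7+0·5=-7, -6+1·5=-1, 2+2·5=12, -1+3·5=14, 1+4·5=21) = 21 (attained by i=4)
p(-2) = max(-7+0·(-2)=-7, -6+1·(-2)=-8, 2+2·(-2)=-2, -1+3·(-2)=-7, 1+4·(-2)=-7) = -2 (attained by i=2)
Answer: p(-1) = 0; p(-4) = -6; p(5) = 21; p(-2) = -2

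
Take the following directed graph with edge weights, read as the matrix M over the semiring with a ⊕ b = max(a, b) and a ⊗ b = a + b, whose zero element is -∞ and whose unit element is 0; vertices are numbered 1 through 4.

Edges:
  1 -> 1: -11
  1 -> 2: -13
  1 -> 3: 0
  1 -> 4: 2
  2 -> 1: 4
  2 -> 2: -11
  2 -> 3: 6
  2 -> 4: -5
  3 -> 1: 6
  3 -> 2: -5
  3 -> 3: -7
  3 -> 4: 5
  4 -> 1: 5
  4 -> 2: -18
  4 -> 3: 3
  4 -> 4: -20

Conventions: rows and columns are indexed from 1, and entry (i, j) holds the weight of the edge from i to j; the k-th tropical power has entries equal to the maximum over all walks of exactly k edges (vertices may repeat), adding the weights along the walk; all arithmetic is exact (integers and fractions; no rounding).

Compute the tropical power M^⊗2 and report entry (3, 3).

M^⊗2:
  [7, -5, 5, 5]
  [12, 1, 4, 11]
  [10, -7, 8, 8]
  [9, -2, 5, 8]
Key observation: the optimum is the walk 3->4->3, with weight 5 + 3 = 8.
Optimal value attained by: walk 3->4->3.
Answer: (M^⊗2)[3][3] = 8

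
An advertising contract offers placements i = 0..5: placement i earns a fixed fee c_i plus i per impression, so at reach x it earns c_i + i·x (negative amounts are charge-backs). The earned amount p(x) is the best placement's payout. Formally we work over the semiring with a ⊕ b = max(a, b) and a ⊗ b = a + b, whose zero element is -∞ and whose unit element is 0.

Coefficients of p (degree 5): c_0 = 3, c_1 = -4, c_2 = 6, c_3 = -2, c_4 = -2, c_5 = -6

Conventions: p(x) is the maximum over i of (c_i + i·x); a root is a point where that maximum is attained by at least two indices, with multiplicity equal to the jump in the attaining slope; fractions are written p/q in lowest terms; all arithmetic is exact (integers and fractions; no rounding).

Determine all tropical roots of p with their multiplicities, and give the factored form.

hull edge (i=0, c=3) to (i=2, c=6): slope 3/2, span 2
hull edge (i=2, c=6) to (i=5, c=-6): slope -4, span 3
Factored form: p(x) = -6 ⊗ (x ⊕ (-3/2)) ⊗ (x ⊕ (-3/2)) ⊗ (x ⊕ 4) ⊗ (x ⊕ 4) ⊗ (x ⊕ 4)
Answer: roots = -3/2 (mult 2), 4 (mult 3)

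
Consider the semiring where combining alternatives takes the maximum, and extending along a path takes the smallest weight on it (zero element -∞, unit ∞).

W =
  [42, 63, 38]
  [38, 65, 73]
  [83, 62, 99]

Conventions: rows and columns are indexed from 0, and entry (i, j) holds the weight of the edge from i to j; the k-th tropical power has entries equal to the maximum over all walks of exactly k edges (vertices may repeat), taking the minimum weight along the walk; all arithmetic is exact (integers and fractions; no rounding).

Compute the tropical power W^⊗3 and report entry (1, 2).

W^⊗2:
  [42, 63, 63]
  [73, 65, 73]
  [83, 63, 99]
W^⊗3:
  [63, 63, 63]
  [73, 65, 73]
  [83, 63, 99]
Key observation: the optimum is the walk 1->2->2->2, with weight 73 min 99 min 99 = 73.
Optimal value attained by: walk 1->2->2->2.
Answer: (W^⊗3)[1][2] = 73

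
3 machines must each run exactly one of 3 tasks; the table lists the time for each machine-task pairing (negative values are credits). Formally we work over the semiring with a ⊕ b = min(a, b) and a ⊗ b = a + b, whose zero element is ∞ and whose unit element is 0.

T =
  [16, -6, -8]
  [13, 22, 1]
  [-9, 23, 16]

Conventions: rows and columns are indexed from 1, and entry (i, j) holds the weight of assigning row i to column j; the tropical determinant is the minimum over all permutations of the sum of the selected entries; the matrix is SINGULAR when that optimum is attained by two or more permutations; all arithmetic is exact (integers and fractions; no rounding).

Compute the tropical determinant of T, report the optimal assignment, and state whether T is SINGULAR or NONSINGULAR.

σ = (1, 2, 3): 16 + 22 + 16 = 54
σ = (1, 3, 2): 16 + 1 + 23 = 40
σ = (2, 1, 3): (-6) + 13 + 16 = 23
σ = (2, 3, 1): (-6) + 1 + (-9) = -14
σ = (3, 1, 2): (-8) + 13 + 23 = 28
σ = (3, 2, 1): (-8) + 22 + (-9) = 5
Optimal value attained by: σ = (2, 3, 1).
Answer: det⊕(T) = -14; verdict: NONSINGULAR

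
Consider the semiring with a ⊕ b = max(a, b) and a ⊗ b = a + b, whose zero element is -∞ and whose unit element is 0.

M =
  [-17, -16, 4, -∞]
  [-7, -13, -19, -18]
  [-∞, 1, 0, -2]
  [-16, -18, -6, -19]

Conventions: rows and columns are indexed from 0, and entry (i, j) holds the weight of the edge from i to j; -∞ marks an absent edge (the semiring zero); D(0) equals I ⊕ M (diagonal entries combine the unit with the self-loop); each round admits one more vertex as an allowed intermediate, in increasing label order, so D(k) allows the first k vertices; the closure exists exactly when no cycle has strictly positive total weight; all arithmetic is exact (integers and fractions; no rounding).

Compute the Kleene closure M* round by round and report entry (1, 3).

D(0):
  [0, -16, 4, -∞]
  [-7, 0, -19, -18]
  [-∞, 1, 0, -2]
  [-16, -18, -6, 0]
D(1):
  [0, -16, 4, -∞]
  [-7, 0, -3, -18]
  [-∞, 1, 0, -2]
  [-16, -18, -6, 0]
D(2):
  [0, -16, 4, -34]
  [-7, 0, -3, -18]
  [-6, 1, 0, -2]
  [-16, -18, -6, 0]
D(3):
  [0, 5, 4, 2]
  [-7, 0, -3, -5]
  [-6, 1, 0, -2]
  [-12, -5, -6, 0]
D(4):
  [0, 5, 4, 2]
  [-7, 0, -3, -5]
  [-6, 1, 0, -2]
  [-12, -5, -6, 0]
Answer: M*[1][3] = -5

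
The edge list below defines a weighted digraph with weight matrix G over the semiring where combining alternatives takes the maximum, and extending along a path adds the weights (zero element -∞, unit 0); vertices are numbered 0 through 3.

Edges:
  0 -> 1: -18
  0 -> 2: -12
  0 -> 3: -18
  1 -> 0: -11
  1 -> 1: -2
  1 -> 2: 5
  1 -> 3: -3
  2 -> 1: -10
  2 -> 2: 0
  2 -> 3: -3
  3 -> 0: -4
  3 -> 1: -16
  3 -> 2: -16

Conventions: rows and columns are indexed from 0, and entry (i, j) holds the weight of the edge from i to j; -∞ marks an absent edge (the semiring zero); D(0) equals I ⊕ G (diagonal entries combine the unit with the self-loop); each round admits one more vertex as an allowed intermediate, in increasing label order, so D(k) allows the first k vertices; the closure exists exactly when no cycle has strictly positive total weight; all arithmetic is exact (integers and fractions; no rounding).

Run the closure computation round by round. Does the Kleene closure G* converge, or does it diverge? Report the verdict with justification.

D(0):
  [0, -18, -12, -18]
  [-11, 0, 5, -3]
  [-∞, -10, 0, -3]
  [-4, -16, -16, 0]
D(1):
  [0, -18, -12, -18]
  [-11, 0, 5, -3]
  [-∞, -10, 0, -3]
  [-4, -16, -16, 0]
D(2):
  [0, -18, -12, -18]
  [-11, 0, 5, -3]
  [-21, -10, 0, -3]
  [-4, -16, -11, 0]
D(3):
  [0, -18, -12, -15]
  [-11, 0, 5, 2]
  [-21, -10, 0, -3]
  [-4, -16, -11, 0]
D(4):
  [0, -18, -12, -15]
  [-2, 0, 5, 2]
  [-7, -10, 0, -3]
  [-4, -16, -11, 0]
Key observation: every diagonal entry stays at the unit through all rounds, so no improving cycle exists.
Answer: CONVERGES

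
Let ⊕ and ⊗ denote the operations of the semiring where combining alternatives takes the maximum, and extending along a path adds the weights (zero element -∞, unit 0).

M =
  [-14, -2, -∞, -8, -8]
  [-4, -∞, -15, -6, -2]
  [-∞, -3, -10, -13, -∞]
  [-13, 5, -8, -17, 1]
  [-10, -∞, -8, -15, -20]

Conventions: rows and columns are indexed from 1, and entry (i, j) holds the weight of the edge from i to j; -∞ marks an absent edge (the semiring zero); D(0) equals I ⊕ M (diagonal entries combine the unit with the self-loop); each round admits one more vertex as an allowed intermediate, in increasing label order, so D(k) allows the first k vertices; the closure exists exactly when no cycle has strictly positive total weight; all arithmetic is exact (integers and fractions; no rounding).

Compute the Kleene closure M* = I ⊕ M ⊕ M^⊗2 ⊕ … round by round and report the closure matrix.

D(0):
  [0, -2, -∞, -8, -8]
  [-4, 0, -15, -6, -2]
  [-∞, -3, 0, -13, -∞]
  [-13, 5, -8, 0, 1]
  [-10, -∞, -8, -15, 0]
D(1):
  [0, -2, -∞, -8, -8]
  [-4, 0, -15, -6, -2]
  [-∞, -3, 0, -13, -∞]
  [-13, 5, -8, 0, 1]
  [-10, -12, -8, -15, 0]
D(2):
  [0, -2, -17, -8, -4]
  [-4, 0, -15, -6, -2]
  [-7, -3, 0, -9, -5]
  [1, 5, -8, 0, 3]
  [-10, -12, -8, -15, 0]
D(3):
  [0, -2, -17, -8, -4]
  [-4, 0, -15, -6, -2]
  [-7, -3, 0, -9, -5]
  [1, 5, -8, 0, 3]
  [-10, -11, -8, -15, 0]
D(4):
  [0, -2, -16, -8, -4]
  [-4, 0, -14, -6, -2]
  [-7, -3, 0, -9, -5]
  [1, 5, -8, 0, 3]
  [-10, -10, -8, -15, 0]
D(5):
  [0, -2, -12, -8, -4]
  [-4, 0, -10, -6, -2]
  [-7, -3, 0, -9, -5]
  [1, 5, -5, 0, 3]
  [-10, -10, -8, -15, 0]
Answer: M* = [[0, -2, -12, -8, -4], [-4, 0, -10, -6, -2], [-7, -3, 0, -9, -5], [1, 5, -5, 0, 3], [-10, -10, -8, -15, 0]]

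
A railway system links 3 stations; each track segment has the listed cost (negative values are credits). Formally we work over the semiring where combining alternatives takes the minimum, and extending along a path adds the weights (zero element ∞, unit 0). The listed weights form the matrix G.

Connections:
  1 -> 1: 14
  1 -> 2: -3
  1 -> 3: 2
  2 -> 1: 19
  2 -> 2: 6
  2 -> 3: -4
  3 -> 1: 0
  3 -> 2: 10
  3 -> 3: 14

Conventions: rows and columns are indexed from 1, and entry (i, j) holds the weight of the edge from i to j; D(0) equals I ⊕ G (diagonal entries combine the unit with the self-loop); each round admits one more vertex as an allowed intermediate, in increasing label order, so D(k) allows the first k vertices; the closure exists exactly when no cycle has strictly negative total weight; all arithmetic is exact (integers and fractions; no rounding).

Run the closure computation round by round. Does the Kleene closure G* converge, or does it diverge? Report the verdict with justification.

D(0):
  [0, -3, 2]
  [19, 0, -4]
  [0, 10, 0]
D(1):
  [0, -3, 2]
  [19, 0, -4]
  [0, -3, 0]
Detection: at round 2, diagonal entry (3, 3) turns strictly negative.
Key observation: the cycle 3->1->2->3 has total weight 0 + (-3) + (-4), which is strictly negative.
Answer: DIVERGES — negative cycle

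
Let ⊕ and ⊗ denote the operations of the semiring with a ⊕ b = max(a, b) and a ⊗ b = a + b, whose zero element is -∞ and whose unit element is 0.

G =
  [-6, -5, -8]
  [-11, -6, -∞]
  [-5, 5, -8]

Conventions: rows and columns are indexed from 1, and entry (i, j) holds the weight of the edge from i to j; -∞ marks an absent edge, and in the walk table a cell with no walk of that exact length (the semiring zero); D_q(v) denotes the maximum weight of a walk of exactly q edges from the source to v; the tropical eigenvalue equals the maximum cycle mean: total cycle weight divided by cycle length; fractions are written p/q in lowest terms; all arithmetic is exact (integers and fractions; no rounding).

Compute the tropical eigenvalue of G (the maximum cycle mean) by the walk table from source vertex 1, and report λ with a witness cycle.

q=0: [0, -∞, -∞]
q=1: [-6, -5, -8]
q=2: [-12, -3, -14]
q=3: [-14, -9, -20]
Optimal cycle mean attained by: cycle 1->3->2->1, total (-8) + 5 + (-11), length 3.
Answer: λ = -14/3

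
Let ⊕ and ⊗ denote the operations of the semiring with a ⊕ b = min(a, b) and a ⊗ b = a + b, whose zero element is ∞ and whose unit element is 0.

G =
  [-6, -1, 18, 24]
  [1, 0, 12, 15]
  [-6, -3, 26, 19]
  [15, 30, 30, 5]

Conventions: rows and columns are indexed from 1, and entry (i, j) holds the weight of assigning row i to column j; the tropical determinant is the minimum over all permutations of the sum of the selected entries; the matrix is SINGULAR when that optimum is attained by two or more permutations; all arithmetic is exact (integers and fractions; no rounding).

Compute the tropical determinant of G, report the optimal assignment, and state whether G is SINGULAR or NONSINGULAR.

σ = (1, 2, 3, 4): (-6) + 0 + 26 + 5 = 25
σ = (1, 2, 4, 3): (-6) + 0 + 19 + 30 = 43
σ = (1, 3, 2, 4): (-6) + 12 + (-3) + 5 = 8
σ = (1, 3, 4, 2): (-6) + 12 + 19 + 30 = 55
σ = (1, 4, 2, 3): (-6) + 15 + (-3) + 30 = 36
σ = (1, 4, 3, 2): (-6) + 15 + 26 + 30 = 65
σ = (2, 1, 3, 4): (-1) + 1 + 26 + 5 = 31
σ = (2, 1, 4, 3): (-1) + 1 + 19 + 30 = 49
σ = (2, 3, 1, 4): (-1) + 12 + (-6) + 5 = 10
σ = (2, 3, 4, 1): (-1) + 12 + 19 + 15 = 45
σ = (2, 4, 1, 3): (-1) + 15 + (-6) + 30 = 38
σ = (2, 4, 3, 1): (-1) + 15 + 26 + 15 = 55
σ = (3, 1, 2, 4): 18 + 1 + (-3) + 5 = 21
σ = (3, 1, 4, 2): 18 + 1 + 19 + 30 = 68
σ = (3, 2, 1, 4): 18 + 0 + (-6) + 5 = 17
σ = (3, 2, 4, 1): 18 + 0 + 19 + 15 = 52
σ = (3, 4, 1, 2): 18 + 15 + (-6) + 30 = 57
σ = (3, 4, 2, 1): 18 + 15 + (-3) + 15 = 45
σ = (4, 1, 2, 3): 24 + 1 + (-3) + 30 = 52
σ = (4, 1, 3, 2): 24 + 1 + 26 + 30 = 81
σ = (4, 2, 1, 3): 24 + 0 + (-6) + 30 = 48
σ = (4, 2, 3, 1): 24 + 0 + 26 + 15 = 65
σ = (4, 3, 1, 2): 24 + 12 + (-6) + 30 = 60
σ = (4, 3, 2, 1): 24 + 12 + (-3) + 15 = 48
Optimal value attained by: σ = (1, 3, 2, 4).
Answer: det⊕(G) = 8; verdict: NONSINGULAR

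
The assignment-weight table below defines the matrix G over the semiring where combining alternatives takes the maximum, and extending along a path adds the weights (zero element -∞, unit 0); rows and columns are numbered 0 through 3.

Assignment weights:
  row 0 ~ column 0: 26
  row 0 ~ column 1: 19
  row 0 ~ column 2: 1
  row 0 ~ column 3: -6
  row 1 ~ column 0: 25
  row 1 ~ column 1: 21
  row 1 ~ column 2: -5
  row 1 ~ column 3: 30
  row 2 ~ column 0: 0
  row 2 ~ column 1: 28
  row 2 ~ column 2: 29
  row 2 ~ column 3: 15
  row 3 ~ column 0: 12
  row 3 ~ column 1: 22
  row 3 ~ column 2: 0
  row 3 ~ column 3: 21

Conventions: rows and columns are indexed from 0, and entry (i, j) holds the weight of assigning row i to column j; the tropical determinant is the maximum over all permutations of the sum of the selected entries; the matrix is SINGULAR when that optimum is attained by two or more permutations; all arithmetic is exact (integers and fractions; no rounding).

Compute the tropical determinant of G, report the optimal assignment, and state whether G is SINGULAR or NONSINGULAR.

σ = (0, 1, 2, 3): 26 + 21 + 29 + 21 = 97
σ = (0, 1, 3, 2): 26 + 21 + 15 + 0 = 62
σ = (0, 2, 1, 3): 26 + (-5) + 28 + 21 = 70
σ = (0, 2, 3, 1): 26 + (-5) + 15 + 22 = 58
σ = (0, 3, 1, 2): 26 + 30 + 28 + 0 = 84
σ = (0, 3, 2, 1): 26 + 30 + 29 + 22 = 107
σ = (1, 0, 2, 3): 19 + 25 + 29 + 21 = 94
σ = (1, 0, 3, 2): 19 + 25 + 15 + 0 = 59
σ = (1, 2, 0, 3): 19 + (-5) + 0 + 21 = 35
σ = (1, 2, 3, 0): 19 + (-5) + 15 + 12 = 41
σ = (1, 3, 0, 2): 19 + 30 + 0 + 0 = 49
σ = (1, 3, 2, 0): 19 + 30 + 29 + 12 = 90
σ = (2, 0, 1, 3): 1 + 25 + 28 + 21 = 75
σ = (2, 0, 3, 1): 1 + 25 + 15 + 22 = 63
σ = (2, 1, 0, 3): 1 + 21 + 0 + 21 = 43
σ = (2, 1, 3, 0): 1 + 21 + 15 + 12 = 49
σ = (2, 3, 0, 1): 1 + 30 + 0 + 22 = 53
σ = (2, 3, 1, 0): 1 + 30 + 28 + 12 = 71
σ = (3, 0, 1, 2): (-6) + 25 + 28 + 0 = 47
σ = (3, 0, 2, 1): (-6) + 25 + 29 + 22 = 70
σ = (3, 1, 0, 2): (-6) + 21 + 0 + 0 = 15
σ = (3, 1, 2, 0): (-6) + 21 + 29 + 12 = 56
σ = (3, 2, 0, 1): (-6) + (-5) + 0 + 22 = 11
σ = (3, 2, 1, 0): (-6) + (-5) + 28 + 12 = 29
Optimal value attained by: σ = (0, 3, 2, 1).
Answer: det⊕(G) = 107; verdict: NONSINGULAR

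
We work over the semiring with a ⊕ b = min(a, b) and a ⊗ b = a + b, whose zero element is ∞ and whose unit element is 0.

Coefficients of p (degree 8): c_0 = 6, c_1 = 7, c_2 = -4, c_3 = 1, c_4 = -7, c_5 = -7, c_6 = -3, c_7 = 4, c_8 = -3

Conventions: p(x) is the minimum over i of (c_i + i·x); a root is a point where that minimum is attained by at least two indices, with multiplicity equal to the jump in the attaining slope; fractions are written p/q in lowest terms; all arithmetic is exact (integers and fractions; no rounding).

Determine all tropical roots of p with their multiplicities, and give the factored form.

hull edge (i=0, c=6) to (i=2, c=-4): slope -5, span 2
hull edge (i=2, c=-4) to (i=4, c=-7): slope -3/2, span 2
hull edge (i=4, c=-7) to (i=5, c=-7): slope 0, span 1
hull edge (i=5, c=-7) to (i=8, c=-3): slope 4/3, span 3
Factored form: p(x) = -3 ⊗ (x ⊕ (-4/3)) ⊗ (x ⊕ (-4/3)) ⊗ (x ⊕ (-4/3)) ⊗ (x ⊕ 0) ⊗ (x ⊕ 3/2) ⊗ (x ⊕ 3/2) ⊗ (x ⊕ 5) ⊗ (x ⊕ 5)
Answer: roots = -4/3 (mult 3), 0 (mult 1), 3/2 (mult 2), 5 (mult 2)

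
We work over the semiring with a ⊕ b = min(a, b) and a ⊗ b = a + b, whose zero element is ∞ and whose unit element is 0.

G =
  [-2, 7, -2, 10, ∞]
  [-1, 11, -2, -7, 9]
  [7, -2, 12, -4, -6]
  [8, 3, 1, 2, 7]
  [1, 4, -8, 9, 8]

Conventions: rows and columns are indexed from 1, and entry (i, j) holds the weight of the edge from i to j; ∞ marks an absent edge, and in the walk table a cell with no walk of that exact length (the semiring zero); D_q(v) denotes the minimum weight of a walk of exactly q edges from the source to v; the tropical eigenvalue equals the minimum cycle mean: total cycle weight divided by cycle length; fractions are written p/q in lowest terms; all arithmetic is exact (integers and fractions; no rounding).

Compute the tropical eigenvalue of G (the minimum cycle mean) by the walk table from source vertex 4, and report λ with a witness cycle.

q=0: [∞, ∞, ∞, 0, ∞]
q=1: [8, 3, 1, 2, 7]
q=2: [2, -1, -1, -4, -5]
q=3: [-4, -3, -13, -8, -7]
q=4: [-6, -15, -15, -17, -19]
q=5: [-18, -17, -27, -22, -21]
Optimal cycle mean attained by: cycle 3->5->3, total (-6) + (-8), length 2.
Answer: λ = -7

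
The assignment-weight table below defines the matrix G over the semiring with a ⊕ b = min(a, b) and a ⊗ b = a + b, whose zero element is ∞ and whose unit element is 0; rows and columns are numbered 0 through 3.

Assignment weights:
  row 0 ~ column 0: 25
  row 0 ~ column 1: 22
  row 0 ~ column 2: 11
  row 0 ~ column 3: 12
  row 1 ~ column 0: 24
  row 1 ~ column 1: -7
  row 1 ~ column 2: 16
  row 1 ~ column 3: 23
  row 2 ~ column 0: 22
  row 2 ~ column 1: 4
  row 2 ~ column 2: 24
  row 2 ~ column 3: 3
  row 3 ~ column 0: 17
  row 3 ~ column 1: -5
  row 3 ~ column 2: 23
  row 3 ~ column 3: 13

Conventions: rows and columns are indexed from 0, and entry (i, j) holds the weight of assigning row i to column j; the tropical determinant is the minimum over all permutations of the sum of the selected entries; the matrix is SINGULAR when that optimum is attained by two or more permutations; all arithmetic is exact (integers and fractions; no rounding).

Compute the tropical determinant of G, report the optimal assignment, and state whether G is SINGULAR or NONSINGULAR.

σ = (0, 1, 2, 3): 25 + (-7) + 24 + 13 = 55
σ = (0, 1, 3, 2): 25 + (-7) + 3 + 23 = 44
σ = (0, 2, 1, 3): 25 + 16 + 4 + 13 = 58
σ = (0, 2, 3, 1): 25 + 16 + 3 + (-5) = 39
σ = (0, 3, 1, 2): 25 + 23 + 4 + 23 = 75
σ = (0, 3, 2, 1): 25 + 23 + 24 + (-5) = 67
σ = (1, 0, 2, 3): 22 + 24 + 24 + 13 = 83
σ = (1, 0, 3, 2): 22 + 24 + 3 + 23 = 72
σ = (1, 2, 0, 3): 22 + 16 + 22 + 13 = 73
σ = (1, 2, 3, 0): 22 + 16 + 3 + 17 = 58
σ = (1, 3, 0, 2): 22 + 23 + 22 + 23 = 90
σ = (1, 3, 2, 0): 22 + 23 + 24 + 17 = 86
σ = (2, 0, 1, 3): 11 + 24 + 4 + 13 = 52
σ = (2, 0, 3, 1): 11 + 24 + 3 + (-5) = 33
σ = (2, 1, 0, 3): 11 + (-7) + 22 + 13 = 39
σ = (2, 1, 3, 0): 11 + (-7) + 3 + 17 = 24
σ = (2, 3, 0, 1): 11 + 23 + 22 + (-5) = 51
σ = (2, 3, 1, 0): 11 + 23 + 4 + 17 = 55
σ = (3, 0, 1, 2): 12 + 24 + 4 + 23 = 63
σ = (3, 0, 2, 1): 12 + 24 + 24 + (-5) = 55
σ = (3, 1, 0, 2): 12 + (-7) + 22 + 23 = 50
σ = (3, 1, 2, 0): 12 + (-7) + 24 + 17 = 46
σ = (3, 2, 0, 1): 12 + 16 + 22 + (-5) = 45
σ = (3, 2, 1, 0): 12 + 16 + 4 + 17 = 49
Optimal value attained by: σ = (2, 1, 3, 0).
Answer: det⊕(G) = 24; verdict: NONSINGULAR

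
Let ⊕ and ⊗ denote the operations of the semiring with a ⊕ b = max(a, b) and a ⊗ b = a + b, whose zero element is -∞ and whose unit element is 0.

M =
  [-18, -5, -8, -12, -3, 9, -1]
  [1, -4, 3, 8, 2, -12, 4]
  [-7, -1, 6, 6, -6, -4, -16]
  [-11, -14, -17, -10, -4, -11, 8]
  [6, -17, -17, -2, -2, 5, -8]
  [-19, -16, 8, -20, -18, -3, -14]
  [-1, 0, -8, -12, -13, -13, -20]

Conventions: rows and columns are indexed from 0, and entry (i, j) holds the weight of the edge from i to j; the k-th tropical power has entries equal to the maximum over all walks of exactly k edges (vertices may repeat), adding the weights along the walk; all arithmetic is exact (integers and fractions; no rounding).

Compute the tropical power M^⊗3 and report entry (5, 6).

M^⊗2:
  [3, -1, 17, 3, -3, 6, -1]
  [8, 4, 9, 9, 4, 10, 16]
  [0, 5, 12, 12, 2, 2, 14]
  [7, 8, 0, -4, -5, 1, -2]
  [4, 1, 13, -4, 3, 15, 6]
  [1, 7, 14, 14, 2, 4, -8]
  [1, -4, 3, 8, 2, 8, 4]
M^⊗3:
  [10, 16, 23, 23, 11, 13, 11]
  [15, 16, 18, 15, 6, 17, 17]
  [13, 14, 18, 18, 8, 9, 20]
  [9, 4, 11, 16, 10, 16, 12]
  [9, 12, 23, 19, 7, 13, 5]
  [8, 13, 20, 20, 10, 10, 22]
  [8, 4, 16, 9, 4, 10, 16]
Key observation: the optimum is the walk 5->2->3->6, with weight 8 + 6 + 8 = 22.
Optimal value attained by: walk 5->2->3->6.
Answer: (M^⊗3)[5][6] = 22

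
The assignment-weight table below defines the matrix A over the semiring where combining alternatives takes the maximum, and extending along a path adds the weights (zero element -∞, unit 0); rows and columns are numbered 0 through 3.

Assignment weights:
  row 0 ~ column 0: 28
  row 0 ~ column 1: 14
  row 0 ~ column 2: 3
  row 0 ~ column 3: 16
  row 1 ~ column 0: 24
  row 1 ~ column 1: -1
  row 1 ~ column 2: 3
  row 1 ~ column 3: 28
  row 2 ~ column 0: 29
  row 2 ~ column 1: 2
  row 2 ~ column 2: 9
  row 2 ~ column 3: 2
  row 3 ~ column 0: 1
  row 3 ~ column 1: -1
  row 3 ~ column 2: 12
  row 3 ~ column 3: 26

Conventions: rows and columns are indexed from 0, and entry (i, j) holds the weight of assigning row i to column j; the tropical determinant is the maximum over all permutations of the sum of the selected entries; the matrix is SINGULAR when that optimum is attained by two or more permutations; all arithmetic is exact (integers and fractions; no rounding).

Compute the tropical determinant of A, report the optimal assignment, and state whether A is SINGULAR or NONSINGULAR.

σ = (0, 1, 2, 3): 28 + (-1) + 9 + 26 = 62
σ = (0, 1, 3, 2): 28 + (-1) + 2 + 12 = 41
σ = (0, 2, 1, 3): 28 + 3 + 2 + 26 = 59
σ = (0, 2, 3, 1): 28 + 3 + 2 + (-1) = 32
σ = (0, 3, 1, 2): 28 + 28 + 2 + 12 = 70
σ = (0, 3, 2, 1): 28 + 28 + 9 + (-1) = 64
σ = (1, 0, 2, 3): 14 + 24 + 9 + 26 = 73
σ = (1, 0, 3, 2): 14 + 24 + 2 + 12 = 52
σ = (1, 2, 0, 3): 14 + 3 + 29 + 26 = 72
σ = (1, 2, 3, 0): 14 + 3 + 2 + 1 = 20
σ = (1, 3, 0, 2): 14 + 28 + 29 + 12 = 83
σ = (1, 3, 2, 0): 14 + 28 + 9 + 1 = 52
σ = (2, 0, 1, 3): 3 + 24 + 2 + 26 = 55
σ = (2, 0, 3, 1): 3 + 24 + 2 + (-1) = 28
σ = (2, 1, 0, 3): 3 + (-1) + 29 + 26 = 57
σ = (2, 1, 3, 0): 3 + (-1) + 2 + 1 = 5
σ = (2, 3, 0, 1): 3 + 28 + 29 + (-1) = 59
σ = (2, 3, 1, 0): 3 + 28 + 2 + 1 = 34
σ = (3, 0, 1, 2): 16 + 24 + 2 + 12 = 54
σ = (3, 0, 2, 1): 16 + 24 + 9 + (-1) = 48
σ = (3, 1, 0, 2): 16 + (-1) + 29 + 12 = 56
σ = (3, 1, 2, 0): 16 + (-1) + 9 + 1 = 25
σ = (3, 2, 0, 1): 16 + 3 + 29 + (-1) = 47
σ = (3, 2, 1, 0): 16 + 3 + 2 + 1 = 22
Optimal value attained by: σ = (1, 3, 0, 2).
Answer: det⊕(A) = 83; verdict: NONSINGULAR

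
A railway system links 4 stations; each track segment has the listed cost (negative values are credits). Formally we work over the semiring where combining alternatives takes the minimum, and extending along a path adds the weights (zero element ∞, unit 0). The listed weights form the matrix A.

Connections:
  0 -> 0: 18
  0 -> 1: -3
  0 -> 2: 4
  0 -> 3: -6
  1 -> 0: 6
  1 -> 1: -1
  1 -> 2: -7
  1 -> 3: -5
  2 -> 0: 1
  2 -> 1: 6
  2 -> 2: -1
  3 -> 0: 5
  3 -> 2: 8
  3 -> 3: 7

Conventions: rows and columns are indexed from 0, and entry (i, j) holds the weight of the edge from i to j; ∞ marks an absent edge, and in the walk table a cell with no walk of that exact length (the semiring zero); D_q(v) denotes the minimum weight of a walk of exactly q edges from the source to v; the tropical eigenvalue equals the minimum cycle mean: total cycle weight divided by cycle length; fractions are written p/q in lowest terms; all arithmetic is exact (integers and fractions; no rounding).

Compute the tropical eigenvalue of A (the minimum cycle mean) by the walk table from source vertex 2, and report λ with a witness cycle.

q=0: [∞, ∞, 0, ∞]
q=1: [1, 6, -1, ∞]
q=2: [0, -2, -2, -5]
q=3: [-1, -3, -9, -7]
q=4: [-8, -4, -10, -8]
Optimal cycle mean attained by: cycle 0->1->2->0, total (-3) + (-7) + 1, length 3.
Answer: λ = -3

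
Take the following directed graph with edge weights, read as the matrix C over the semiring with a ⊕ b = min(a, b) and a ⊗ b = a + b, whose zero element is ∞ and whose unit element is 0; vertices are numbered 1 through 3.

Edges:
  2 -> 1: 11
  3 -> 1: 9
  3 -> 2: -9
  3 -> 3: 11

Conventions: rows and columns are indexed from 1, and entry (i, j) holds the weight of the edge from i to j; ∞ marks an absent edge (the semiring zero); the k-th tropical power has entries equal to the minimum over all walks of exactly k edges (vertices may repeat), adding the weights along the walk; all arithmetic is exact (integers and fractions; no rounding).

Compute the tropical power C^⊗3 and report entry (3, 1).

C^⊗2:
  [∞, ∞, ∞]
  [∞, ∞, ∞]
  [2, 2, 22]
C^⊗3:
  [∞, ∞, ∞]
  [∞, ∞, ∞]
  [13, 13, 33]
Key observation: the optimum is the walk 3->3->2->1, with weight 11 + (-9) + 11 = 13.
Optimal value attained by: walk 3->3->2->1.
Answer: (C^⊗3)[3][1] = 13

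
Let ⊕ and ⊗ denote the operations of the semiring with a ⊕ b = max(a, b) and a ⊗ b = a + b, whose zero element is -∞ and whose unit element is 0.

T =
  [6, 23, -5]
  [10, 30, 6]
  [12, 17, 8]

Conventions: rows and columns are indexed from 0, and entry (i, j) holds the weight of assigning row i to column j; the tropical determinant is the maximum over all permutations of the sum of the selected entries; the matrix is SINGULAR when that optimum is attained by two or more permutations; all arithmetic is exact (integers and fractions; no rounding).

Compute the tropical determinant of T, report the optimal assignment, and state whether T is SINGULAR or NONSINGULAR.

σ = (0, 1, 2): 6 + 30 + 8 = 44
σ = (0, 2, 1): 6 + 6 + 17 = 29
σ = (1, 0, 2): 23 + 10 + 8 = 41
σ = (1, 2, 0): 23 + 6 + 12 = 41
σ = (2, 0, 1): (-5) + 10 + 17 = 22
σ = (2, 1, 0): (-5) + 30 + 12 = 37
Optimal value attained by: σ = (0, 1, 2).
Answer: det⊕(T) = 44; verdict: NONSINGULAR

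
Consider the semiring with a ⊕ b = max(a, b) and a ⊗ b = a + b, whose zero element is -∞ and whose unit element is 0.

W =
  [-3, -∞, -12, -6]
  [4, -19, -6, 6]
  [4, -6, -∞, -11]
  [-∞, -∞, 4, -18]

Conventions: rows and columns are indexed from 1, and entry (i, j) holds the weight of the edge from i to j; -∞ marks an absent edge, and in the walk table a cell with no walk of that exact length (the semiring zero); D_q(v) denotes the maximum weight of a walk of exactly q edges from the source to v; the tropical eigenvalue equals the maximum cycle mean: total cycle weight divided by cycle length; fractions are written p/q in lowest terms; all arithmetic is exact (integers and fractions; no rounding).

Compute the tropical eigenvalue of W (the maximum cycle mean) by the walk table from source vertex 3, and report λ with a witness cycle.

q=0: [-∞, -∞, 0, -∞]
q=1: [4, -6, -∞, -11]
q=2: [1, -25, -7, 0]
q=3: [-2, -13, 4, -5]
q=4: [8, -2, -1, -7]
Optimal cycle mean attained by: cycle 2->4->3->2, total 6 + 4 + (-6), length 3.
Answer: λ = 4/3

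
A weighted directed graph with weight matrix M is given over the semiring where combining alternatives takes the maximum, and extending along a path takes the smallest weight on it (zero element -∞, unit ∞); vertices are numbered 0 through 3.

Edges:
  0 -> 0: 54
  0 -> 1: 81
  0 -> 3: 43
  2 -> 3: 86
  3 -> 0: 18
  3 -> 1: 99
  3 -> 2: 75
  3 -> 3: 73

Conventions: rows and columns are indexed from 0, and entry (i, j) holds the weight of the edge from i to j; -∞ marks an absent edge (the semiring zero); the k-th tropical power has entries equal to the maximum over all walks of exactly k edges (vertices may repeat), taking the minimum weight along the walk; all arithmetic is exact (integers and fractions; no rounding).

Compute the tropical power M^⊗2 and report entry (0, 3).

M^⊗2:
  [54, 54, 43, 43]
  [-∞, -∞, -∞, -∞]
  [18, 86, 75, 73]
  [18, 73, 73, 75]
Key observation: the optimum is the walk 0->0->3, with weight 54 min 43 = 43.
Optimal value attained by: walk 0->0->3.
Answer: (M^⊗2)[0][3] = 43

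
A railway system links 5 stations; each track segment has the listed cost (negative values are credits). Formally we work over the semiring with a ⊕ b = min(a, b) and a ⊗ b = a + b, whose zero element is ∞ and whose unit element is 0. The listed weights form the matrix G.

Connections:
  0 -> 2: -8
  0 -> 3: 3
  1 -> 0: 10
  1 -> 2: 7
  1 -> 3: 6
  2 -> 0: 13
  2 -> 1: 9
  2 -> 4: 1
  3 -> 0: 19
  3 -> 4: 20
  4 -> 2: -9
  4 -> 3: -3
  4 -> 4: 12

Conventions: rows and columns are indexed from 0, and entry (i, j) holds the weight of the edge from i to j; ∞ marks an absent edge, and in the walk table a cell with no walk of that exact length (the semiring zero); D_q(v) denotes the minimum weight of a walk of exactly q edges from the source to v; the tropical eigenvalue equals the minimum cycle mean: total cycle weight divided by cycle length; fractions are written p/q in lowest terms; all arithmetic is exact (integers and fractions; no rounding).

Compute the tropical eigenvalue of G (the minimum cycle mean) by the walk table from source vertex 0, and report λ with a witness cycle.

q=0: [0, ∞, ∞, ∞, ∞]
q=1: [∞, ∞, -8, 3, ∞]
q=2: [5, 1, ∞, ∞, -7]
q=3: [11, ∞, -16, -10, 5]
q=4: [-3, -7, -4, 2, -15]
q=5: [3, 5, -24, -18, -3]
Optimal cycle mean attained by: cycle 2->4->2, total 1 + (-9), length 2.
Answer: λ = -4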